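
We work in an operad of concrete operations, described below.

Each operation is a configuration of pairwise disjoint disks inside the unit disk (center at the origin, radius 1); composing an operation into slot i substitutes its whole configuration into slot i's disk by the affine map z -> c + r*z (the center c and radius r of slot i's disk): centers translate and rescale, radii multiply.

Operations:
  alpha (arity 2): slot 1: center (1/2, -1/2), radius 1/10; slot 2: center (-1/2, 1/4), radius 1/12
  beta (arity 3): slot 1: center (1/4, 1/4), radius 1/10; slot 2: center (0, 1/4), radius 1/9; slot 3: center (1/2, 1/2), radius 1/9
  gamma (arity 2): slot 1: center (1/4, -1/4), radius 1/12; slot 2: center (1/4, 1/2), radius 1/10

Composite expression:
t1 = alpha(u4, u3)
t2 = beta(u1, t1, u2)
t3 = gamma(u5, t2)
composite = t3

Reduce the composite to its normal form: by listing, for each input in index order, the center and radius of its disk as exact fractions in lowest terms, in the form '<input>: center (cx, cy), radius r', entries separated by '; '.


Each u-disk chains the slot maps above it in gamma; radii multiply.
u5 passes through 1 substitution, ending at center (1/4, -1/4), radius 1/12
u1 passes through 2 substitutions, ending at center (11/40, 21/40), radius 1/100
u4 passes through 3 substitutions, ending at center (23/90, 187/360), radius 1/900
u3 passes through 3 substitutions, ending at center (11/45, 19/36), radius 1/1080
u2 passes through 2 substitutions, ending at center (3/10, 11/20), radius 1/90

u1: center (11/40, 21/40), radius 1/100; u2: center (3/10, 11/20), radius 1/90; u3: center (11/45, 19/36), radius 1/1080; u4: center (23/90, 187/360), radius 1/900; u5: center (1/4, -1/4), radius 1/12


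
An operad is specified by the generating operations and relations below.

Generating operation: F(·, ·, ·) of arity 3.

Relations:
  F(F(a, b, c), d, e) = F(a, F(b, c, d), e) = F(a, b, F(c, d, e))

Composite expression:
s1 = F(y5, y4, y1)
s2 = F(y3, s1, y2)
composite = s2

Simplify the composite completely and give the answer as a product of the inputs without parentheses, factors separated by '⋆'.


y3 ⋆ y5 ⋆ y4 ⋆ y1 ⋆ y2

Every regrouping of F is equal, so read the y-inputs in written order.
F(y5, y4, y1) linearizes to y5 ⋆ y4 ⋆ y1
F(y3, F(y5, y4, y1), y2) linearizes to y3 ⋆ y5 ⋆ y4 ⋆ y1 ⋆ y2


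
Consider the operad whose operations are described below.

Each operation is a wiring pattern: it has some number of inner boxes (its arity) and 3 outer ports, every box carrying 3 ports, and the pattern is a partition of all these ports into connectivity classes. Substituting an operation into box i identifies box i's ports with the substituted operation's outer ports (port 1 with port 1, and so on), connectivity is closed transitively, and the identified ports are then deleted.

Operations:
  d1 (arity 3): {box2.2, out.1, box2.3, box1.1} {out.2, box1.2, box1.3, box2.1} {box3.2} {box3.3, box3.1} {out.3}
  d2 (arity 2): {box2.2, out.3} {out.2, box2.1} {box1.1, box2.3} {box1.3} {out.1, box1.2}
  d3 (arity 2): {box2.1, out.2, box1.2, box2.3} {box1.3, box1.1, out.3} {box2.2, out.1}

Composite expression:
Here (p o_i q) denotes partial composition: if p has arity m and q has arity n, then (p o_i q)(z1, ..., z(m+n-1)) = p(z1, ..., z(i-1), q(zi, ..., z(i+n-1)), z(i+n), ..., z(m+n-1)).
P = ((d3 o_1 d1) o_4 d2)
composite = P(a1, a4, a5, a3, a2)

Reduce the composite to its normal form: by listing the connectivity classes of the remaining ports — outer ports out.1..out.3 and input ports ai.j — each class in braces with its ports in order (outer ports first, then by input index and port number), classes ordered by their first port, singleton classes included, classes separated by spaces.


{out.1, a2.1} {out.2, a1.2, a1.3, a2.2, a3.2, a4.1} {out.3, a1.1, a4.2, a4.3} {a2.3, a3.1} {a3.3} {a5.1, a5.3} {a5.2}

Connectivity passes through glued d3-boundaries; trace each wire chain.
composing d1 on (a1, a4, a5), with out.j its own outer ports: {out.1, a1.1, a4.2, a4.3} {out.2, a1.2, a1.3, a4.1} {out.3} {a5.1, a5.3} {a5.2}
composing d2 on (a3, a2), with out.j its own outer ports: {out.1, a3.2} {out.2, a2.1} {out.3, a2.2} {a2.3, a3.1} {a3.3}
composing d3 on (a1, a4, a5, a3, a2), with out.j its own outer ports: {out.1, a2.1} {out.2, a1.2, a1.3, a2.2, a3.2, a4.1} {out.3, a1.1, a4.2, a4.3} {a2.3, a3.1} {a3.3} {a5.1, a5.3} {a5.2}


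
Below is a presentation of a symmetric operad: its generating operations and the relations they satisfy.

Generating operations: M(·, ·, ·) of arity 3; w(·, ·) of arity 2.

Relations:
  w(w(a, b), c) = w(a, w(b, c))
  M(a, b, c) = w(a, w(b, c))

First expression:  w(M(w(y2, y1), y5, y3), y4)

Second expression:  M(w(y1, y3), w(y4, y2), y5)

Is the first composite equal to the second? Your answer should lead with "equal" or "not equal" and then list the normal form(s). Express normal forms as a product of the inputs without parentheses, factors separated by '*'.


The first composite normalizes to y2 * y1 * y5 * y3 * y4
The second composite normalizes to y1 * y3 * y4 * y2 * y5
They disagree, so not equal.

not equal; first: y2 * y1 * y5 * y3 * y4; second: y1 * y3 * y4 * y2 * y5


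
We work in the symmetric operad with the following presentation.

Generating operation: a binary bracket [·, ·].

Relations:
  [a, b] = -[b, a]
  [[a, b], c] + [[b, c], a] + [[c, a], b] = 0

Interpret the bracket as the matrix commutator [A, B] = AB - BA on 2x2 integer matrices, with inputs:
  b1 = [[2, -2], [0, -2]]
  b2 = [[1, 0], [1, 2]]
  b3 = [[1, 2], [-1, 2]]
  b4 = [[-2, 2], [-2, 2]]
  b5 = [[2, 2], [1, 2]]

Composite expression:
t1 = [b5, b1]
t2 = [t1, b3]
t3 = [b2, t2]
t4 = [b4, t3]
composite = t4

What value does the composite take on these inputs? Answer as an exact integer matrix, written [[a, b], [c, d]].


[b5, b1] = [[2, -8], [4, -2]]
[[b5, b1], b3] = [[0, 0], [0, 0]]
[b2, [[b5, b1], b3]] = [[0, 0], [0, 0]]
[b4, [b2, [[b5, b1], b3]]] = [[0, 0], [0, 0]]

[[0, 0], [0, 0]]


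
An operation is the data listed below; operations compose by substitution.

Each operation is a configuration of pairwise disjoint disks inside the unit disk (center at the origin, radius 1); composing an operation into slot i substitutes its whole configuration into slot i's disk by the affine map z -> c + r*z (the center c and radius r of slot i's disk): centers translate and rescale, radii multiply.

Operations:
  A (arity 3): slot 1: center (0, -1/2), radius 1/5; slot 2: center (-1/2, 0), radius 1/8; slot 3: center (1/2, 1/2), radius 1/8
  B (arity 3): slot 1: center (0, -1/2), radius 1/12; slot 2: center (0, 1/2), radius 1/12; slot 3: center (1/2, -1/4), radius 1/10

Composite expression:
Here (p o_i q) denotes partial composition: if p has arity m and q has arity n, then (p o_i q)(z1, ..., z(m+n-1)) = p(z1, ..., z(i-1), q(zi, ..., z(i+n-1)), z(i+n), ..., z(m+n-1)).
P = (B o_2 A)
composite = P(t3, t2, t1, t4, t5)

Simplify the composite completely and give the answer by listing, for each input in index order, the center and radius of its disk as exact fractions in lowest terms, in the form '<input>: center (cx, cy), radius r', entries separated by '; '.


Each t-disk chains the slot maps above it in B; radii multiply.
for t3, the 1-step affine chain lands on center (0, -1/2), radius 1/12
for t2, the 2-step affine chain lands on center (0, 11/24), radius 1/60
for t1, the 2-step affine chain lands on center (-1/24, 1/2), radius 1/96
for t4, the 2-step affine chain lands on center (1/24, 13/24), radius 1/96
for t5, the 1-step affine chain lands on center (1/2, -1/4), radius 1/10

t1: center (-1/24, 1/2), radius 1/96; t2: center (0, 11/24), radius 1/60; t3: center (0, -1/2), radius 1/12; t4: center (1/24, 13/24), radius 1/96; t5: center (1/2, -1/4), radius 1/10


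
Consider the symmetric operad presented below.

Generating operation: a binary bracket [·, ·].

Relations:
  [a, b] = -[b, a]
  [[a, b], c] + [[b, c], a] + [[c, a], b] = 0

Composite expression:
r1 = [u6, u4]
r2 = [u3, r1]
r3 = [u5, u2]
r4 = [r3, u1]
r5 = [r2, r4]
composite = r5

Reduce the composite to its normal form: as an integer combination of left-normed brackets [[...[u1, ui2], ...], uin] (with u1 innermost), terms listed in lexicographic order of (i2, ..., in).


Skip Jacobi rewriting: expand, keep u1-initial words, read off terms.
Composite bracket: [[u3, [u6, u4]], [[u5, u2], u1]]
Applying ab - ba throughout gives 32 signed words (2^5 = 32).
Coefficients come from the u1-initial words:
  word u1u2u5u3u4u6 has sign +1, contributing +[[[[[u1, u2], u5], u3], u4], u6]
  word u1u2u5u3u6u4 has sign -1, contributing -[[[[[u1, u2], u5], u3], u6], u4]
  word u1u2u5u4u6u3 has sign -1, contributing -[[[[[u1, u2], u5], u4], u6], u3]
  word u1u2u5u6u4u3 has sign +1, contributing +[[[[[u1, u2], u5], u6], u4], u3]
  word u1u5u2u3u4u6 has sign -1, contributing -[[[[[u1, u5], u2], u3], u4], u6]
  word u1u5u2u3u6u4 has sign +1, contributing +[[[[[u1, u5], u2], u3], u6], u4]
  word u1u5u2u4u6u3 has sign +1, contributing +[[[[[u1, u5], u2], u4], u6], u3]
  word u1u5u2u6u4u3 has sign -1, contributing -[[[[[u1, u5], u2], u6], u4], u3]

[[[[[u1, u2], u5], u3], u4], u6] - [[[[[u1, u2], u5], u3], u6], u4] - [[[[[u1, u2], u5], u4], u6], u3] + [[[[[u1, u2], u5], u6], u4], u3] - [[[[[u1, u5], u2], u3], u4], u6] + [[[[[u1, u5], u2], u3], u6], u4] + [[[[[u1, u5], u2], u4], u6], u3] - [[[[[u1, u5], u2], u6], u4], u3]


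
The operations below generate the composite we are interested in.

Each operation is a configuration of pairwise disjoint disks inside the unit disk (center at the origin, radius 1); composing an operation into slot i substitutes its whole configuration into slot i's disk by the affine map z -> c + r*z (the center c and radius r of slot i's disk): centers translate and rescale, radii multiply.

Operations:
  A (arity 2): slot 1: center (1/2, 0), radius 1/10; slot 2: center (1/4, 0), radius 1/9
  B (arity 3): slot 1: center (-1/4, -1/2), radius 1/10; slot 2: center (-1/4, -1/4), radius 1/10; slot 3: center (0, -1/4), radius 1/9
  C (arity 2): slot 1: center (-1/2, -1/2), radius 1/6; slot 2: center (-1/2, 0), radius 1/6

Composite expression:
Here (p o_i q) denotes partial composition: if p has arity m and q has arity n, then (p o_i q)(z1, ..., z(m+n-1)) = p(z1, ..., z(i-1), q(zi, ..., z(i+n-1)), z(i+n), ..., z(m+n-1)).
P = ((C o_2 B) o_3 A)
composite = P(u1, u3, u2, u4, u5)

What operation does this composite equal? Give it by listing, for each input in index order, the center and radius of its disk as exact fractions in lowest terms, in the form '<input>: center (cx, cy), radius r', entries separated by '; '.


Follow each u-input down from C: c' goes to c + r*c', radius to r*r'.
input u1: applying the 1 nested substitution gives center (-1/2, -1/2), radius 1/6
input u3: applying the 2 nested substitutions gives center (-13/24, -1/12), radius 1/60
input u2: applying the 3 nested substitutions gives center (-8/15, -1/24), radius 1/600
input u4: applying the 3 nested substitutions gives center (-43/80, -1/24), radius 1/540
input u5: applying the 2 nested substitutions gives center (-1/2, -1/24), radius 1/54

u1: center (-1/2, -1/2), radius 1/6; u2: center (-8/15, -1/24), radius 1/600; u3: center (-13/24, -1/12), radius 1/60; u4: center (-43/80, -1/24), radius 1/540; u5: center (-1/2, -1/24), radius 1/54


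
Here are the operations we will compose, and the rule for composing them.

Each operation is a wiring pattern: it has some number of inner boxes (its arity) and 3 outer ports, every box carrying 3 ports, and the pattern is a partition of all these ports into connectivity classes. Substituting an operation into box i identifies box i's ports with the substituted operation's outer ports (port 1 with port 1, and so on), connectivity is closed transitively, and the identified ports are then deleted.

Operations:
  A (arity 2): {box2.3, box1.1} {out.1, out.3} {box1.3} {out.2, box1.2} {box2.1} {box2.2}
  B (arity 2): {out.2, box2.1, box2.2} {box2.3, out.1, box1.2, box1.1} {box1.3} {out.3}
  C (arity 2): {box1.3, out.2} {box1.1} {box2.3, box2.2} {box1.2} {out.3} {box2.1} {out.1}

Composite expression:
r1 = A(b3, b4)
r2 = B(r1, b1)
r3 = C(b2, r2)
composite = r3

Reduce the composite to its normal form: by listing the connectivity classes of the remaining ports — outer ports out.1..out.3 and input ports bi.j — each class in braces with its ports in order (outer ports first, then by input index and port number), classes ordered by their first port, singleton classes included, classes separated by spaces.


{out.1} {out.2, b2.3} {out.3} {b1.1, b1.2} {b1.3, b3.2} {b2.1} {b2.2} {b3.1, b4.3} {b3.3} {b4.1} {b4.2}

Two ports join when wires chain via C-identified ports.
after A, the pattern on (b3, b4) reads {out.1, out.3} {out.2, b3.2} {b3.1, b4.3} {b3.3} {b4.1} {b4.2} (out.j = its outer ports)
after B, the pattern on (b3, b4, b1) reads {out.1, b1.3, b3.2} {out.2, b1.1, b1.2} {out.3} {b3.1, b4.3} {b3.3} {b4.1} {b4.2} (out.j = its outer ports)
after C, the pattern on (b2, b3, b4, b1) reads {out.1} {out.2, b2.3} {out.3} {b1.1, b1.2} {b1.3, b3.2} {b2.1} {b2.2} {b3.1, b4.3} {b3.3} {b4.1} {b4.2} (out.j = its outer ports)


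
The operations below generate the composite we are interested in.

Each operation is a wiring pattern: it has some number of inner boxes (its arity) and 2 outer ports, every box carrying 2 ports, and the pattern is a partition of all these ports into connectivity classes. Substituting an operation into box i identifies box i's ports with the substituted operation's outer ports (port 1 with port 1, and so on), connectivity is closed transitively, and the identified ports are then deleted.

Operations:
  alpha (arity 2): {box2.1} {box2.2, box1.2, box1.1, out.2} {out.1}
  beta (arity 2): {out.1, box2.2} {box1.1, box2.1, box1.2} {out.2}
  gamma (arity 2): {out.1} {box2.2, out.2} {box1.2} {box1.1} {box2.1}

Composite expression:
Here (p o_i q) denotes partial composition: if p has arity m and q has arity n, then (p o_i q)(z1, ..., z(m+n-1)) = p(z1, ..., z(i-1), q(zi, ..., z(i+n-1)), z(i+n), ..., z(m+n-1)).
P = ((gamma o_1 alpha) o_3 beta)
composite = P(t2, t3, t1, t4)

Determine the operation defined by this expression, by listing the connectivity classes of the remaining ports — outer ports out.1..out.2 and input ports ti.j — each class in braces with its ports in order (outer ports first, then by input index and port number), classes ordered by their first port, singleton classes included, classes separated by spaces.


{out.1} {out.2} {t1.1, t1.2, t4.1} {t2.1, t2.2, t3.2} {t3.1} {t4.2}

After gluing at gamma, chains via deleted ports link the t-ports.
through alpha, on inputs (t2, t3): {out.1} {out.2, t2.1, t2.2, t3.2} {t3.1} (out.j = stage outer ports)
through beta, on inputs (t1, t4): {out.1, t4.2} {out.2} {t1.1, t1.2, t4.1} (out.j = stage outer ports)
through gamma, on inputs (t2, t3, t1, t4): {out.1} {out.2} {t1.1, t1.2, t4.1} {t2.1, t2.2, t3.2} {t3.1} {t4.2} (out.j = stage outer ports)


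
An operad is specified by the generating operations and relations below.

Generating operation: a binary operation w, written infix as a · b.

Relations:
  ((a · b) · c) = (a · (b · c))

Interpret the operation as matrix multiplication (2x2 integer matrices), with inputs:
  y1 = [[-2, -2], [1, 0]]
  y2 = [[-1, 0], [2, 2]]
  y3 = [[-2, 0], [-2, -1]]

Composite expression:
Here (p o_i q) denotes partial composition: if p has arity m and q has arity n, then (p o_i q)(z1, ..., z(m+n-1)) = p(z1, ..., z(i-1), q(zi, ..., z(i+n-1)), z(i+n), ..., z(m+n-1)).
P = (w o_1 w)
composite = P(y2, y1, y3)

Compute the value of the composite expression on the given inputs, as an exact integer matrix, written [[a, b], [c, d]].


[[-8, -2], [12, 4]]


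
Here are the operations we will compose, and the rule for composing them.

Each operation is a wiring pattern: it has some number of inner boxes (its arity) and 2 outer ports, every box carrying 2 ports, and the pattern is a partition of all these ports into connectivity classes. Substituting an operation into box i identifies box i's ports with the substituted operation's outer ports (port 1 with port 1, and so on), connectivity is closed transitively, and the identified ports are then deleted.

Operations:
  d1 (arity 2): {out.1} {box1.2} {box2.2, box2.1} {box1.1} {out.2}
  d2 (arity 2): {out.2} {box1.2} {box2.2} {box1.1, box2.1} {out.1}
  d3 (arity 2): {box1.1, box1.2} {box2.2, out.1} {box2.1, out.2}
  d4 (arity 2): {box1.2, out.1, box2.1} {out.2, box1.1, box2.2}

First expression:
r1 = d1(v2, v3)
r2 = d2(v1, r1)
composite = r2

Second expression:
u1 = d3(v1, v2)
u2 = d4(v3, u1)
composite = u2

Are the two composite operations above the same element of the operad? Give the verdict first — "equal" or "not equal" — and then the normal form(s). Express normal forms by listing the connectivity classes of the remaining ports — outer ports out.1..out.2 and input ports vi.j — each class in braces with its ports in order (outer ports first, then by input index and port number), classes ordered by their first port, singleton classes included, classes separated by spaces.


not equal; the first gives {out.1} {out.2} {v1.1} {v1.2} {v2.1} {v2.2} {v3.1, v3.2} and the second {out.1, v2.2, v3.2} {out.2, v2.1, v3.1} {v1.1, v1.2}

Normal form of the first expression: {out.1} {out.2} {v1.1} {v1.2} {v2.1} {v2.2} {v3.1, v3.2}
Normal form of the second expression: {out.1, v2.2, v3.2} {out.2, v2.1, v3.1} {v1.1, v1.2}
They disagree, so not equal.


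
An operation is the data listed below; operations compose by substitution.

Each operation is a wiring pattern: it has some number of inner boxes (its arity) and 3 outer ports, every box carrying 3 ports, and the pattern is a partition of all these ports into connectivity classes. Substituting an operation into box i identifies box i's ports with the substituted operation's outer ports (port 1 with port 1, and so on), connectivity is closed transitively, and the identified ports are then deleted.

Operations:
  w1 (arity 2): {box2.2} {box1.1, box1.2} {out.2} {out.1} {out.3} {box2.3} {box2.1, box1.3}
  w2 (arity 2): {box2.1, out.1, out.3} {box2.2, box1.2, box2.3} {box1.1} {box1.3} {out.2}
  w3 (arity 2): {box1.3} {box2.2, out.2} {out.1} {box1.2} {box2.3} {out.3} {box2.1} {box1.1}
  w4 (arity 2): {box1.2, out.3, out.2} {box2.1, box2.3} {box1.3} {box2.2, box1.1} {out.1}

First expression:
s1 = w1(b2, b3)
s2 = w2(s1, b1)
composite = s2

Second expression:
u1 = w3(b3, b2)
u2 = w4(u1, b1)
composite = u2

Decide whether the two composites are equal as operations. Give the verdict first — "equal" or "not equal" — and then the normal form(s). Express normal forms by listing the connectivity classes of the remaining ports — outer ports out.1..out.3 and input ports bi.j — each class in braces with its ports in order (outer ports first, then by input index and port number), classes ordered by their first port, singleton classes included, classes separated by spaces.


not equal; the first gives {out.1, out.3, b1.1} {out.2} {b1.2, b1.3} {b2.1, b2.2} {b2.3, b3.1} {b3.2} {b3.3} and the second {out.1} {out.2, out.3, b2.2} {b1.1, b1.3} {b1.2} {b2.1} {b2.3} {b3.1} {b3.2} {b3.3}

The first expression, normalized: {out.1, out.3, b1.1} {out.2} {b1.2, b1.3} {b2.1, b2.2} {b2.3, b3.1} {b3.2} {b3.3}
The second expression, normalized: {out.1} {out.2, out.3, b2.2} {b1.1, b1.3} {b1.2} {b2.1} {b2.3} {b3.1} {b3.2} {b3.3}
No match — not equal.


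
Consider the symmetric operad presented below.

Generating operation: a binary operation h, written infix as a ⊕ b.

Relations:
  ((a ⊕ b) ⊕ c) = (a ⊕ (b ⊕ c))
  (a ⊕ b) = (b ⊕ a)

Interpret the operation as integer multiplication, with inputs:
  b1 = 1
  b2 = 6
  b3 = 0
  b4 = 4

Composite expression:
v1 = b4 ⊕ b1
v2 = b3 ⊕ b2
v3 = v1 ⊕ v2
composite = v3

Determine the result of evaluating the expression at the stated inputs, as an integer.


0

(b4 ⊕ b1) = 4
(b3 ⊕ b2) = 0
((b4 ⊕ b1) ⊕ (b3 ⊕ b2)) = 0


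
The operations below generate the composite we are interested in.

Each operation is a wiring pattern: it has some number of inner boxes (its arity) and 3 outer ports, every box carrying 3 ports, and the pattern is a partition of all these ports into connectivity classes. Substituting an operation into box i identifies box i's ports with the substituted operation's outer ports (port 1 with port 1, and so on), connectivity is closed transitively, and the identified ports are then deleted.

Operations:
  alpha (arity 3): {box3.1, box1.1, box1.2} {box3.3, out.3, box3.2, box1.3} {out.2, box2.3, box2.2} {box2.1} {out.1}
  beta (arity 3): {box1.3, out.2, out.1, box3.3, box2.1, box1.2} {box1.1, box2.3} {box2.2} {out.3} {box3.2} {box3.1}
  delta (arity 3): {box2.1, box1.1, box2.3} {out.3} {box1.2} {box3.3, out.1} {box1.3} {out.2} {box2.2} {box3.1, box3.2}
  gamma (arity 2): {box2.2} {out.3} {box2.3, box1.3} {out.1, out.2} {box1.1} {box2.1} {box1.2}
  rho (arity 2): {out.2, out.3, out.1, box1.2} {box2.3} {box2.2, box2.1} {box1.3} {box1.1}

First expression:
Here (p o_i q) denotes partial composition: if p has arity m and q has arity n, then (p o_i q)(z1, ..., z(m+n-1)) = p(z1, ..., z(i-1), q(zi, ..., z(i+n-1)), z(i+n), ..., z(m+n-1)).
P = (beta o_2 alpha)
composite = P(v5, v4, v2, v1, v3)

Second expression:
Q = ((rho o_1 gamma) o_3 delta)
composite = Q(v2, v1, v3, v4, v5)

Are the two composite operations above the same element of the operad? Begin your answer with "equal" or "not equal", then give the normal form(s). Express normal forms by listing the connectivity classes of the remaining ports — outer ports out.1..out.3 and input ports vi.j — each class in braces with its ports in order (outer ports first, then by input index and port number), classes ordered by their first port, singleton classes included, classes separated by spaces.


The first expression, normalized: {out.1, out.2, v3.3, v5.2, v5.3} {out.3} {v1.1, v4.1, v4.2} {v1.2, v1.3, v4.3, v5.1} {v2.1} {v2.2, v2.3} {v3.1} {v3.2}
The second expression, normalized: {out.1, out.2, out.3} {v1.1} {v1.2} {v1.3, v2.3} {v2.1} {v2.2} {v3.1, v4.1, v4.3} {v3.2} {v3.3} {v4.2} {v5.1, v5.2} {v5.3}
The forms do not match — not equal.

not equal; the first gives {out.1, out.2, v3.3, v5.2, v5.3} {out.3} {v1.1, v4.1, v4.2} {v1.2, v1.3, v4.3, v5.1} {v2.1} {v2.2, v2.3} {v3.1} {v3.2} and the second {out.1, out.2, out.3} {v1.1} {v1.2} {v1.3, v2.3} {v2.1} {v2.2} {v3.1, v4.1, v4.3} {v3.2} {v3.3} {v4.2} {v5.1, v5.2} {v5.3}


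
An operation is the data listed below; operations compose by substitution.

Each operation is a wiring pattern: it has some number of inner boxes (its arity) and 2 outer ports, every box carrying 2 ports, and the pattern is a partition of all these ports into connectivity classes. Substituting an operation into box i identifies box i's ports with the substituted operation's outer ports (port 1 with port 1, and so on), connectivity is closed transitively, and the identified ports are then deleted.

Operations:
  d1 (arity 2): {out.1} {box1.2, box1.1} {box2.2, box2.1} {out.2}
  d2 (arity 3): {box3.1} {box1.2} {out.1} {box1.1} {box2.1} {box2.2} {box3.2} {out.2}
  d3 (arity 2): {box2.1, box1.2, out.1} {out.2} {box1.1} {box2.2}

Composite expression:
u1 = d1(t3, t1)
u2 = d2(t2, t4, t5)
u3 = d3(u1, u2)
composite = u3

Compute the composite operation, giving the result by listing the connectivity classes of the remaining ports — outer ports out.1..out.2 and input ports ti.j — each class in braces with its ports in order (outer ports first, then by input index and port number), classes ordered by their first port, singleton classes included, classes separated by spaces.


Connectivity passes through glued d3-boundaries; trace each wire chain.
d1 over (t3, t1) gives {out.1} {out.2} {t1.1, t1.2} {t3.1, t3.2}, out.j being that stage's outer ports
d2 over (t2, t4, t5) gives {out.1} {out.2} {t2.1} {t2.2} {t4.1} {t4.2} {t5.1} {t5.2}, out.j being that stage's outer ports
d3 over (t3, t1, t2, t4, t5) gives {out.1} {out.2} {t1.1, t1.2} {t2.1} {t2.2} {t3.1, t3.2} {t4.1} {t4.2} {t5.1} {t5.2}, out.j being that stage's outer ports

{out.1} {out.2} {t1.1, t1.2} {t2.1} {t2.2} {t3.1, t3.2} {t4.1} {t4.2} {t5.1} {t5.2}


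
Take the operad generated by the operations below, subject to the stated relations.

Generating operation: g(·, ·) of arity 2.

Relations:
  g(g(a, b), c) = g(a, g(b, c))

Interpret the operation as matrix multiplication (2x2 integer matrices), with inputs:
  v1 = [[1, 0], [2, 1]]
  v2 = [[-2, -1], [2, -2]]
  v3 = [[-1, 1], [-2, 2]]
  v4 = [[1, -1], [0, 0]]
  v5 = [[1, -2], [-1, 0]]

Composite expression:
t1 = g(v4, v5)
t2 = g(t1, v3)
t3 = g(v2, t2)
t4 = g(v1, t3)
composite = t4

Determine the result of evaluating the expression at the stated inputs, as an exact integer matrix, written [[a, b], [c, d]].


[[-4, 4], [-4, 4]]

g(v4, v5) = [[2, -2], [0, 0]]
g(g(v4, v5), v3) = [[2, -2], [0, 0]]
g(v2, g(g(v4, v5), v3)) = [[-4, 4], [4, -4]]
g(v1, g(v2, g(g(v4, v5), v3))) = [[-4, 4], [-4, 4]]


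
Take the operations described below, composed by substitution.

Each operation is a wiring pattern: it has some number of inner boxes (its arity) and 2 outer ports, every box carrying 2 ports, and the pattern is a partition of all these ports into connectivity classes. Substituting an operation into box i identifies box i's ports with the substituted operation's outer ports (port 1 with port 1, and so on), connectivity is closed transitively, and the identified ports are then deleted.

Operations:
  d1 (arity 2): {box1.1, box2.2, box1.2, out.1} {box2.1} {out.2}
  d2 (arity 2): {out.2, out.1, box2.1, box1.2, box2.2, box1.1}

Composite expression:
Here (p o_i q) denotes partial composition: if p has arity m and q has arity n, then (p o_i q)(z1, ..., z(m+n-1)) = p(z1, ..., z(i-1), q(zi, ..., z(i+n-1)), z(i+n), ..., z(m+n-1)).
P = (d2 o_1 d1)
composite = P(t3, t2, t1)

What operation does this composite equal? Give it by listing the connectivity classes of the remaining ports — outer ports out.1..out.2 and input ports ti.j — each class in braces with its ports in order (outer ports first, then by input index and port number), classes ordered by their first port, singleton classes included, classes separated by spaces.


{out.1, out.2, t1.1, t1.2, t2.2, t3.1, t3.2} {t2.1}

Connectivity passes through glued d2-boundaries; trace each wire chain.
composing d1 on (t3, t2), with out.j its own outer ports: {out.1, t2.2, t3.1, t3.2} {out.2} {t2.1}
composing d2 on (t3, t2, t1), with out.j its own outer ports: {out.1, out.2, t1.1, t1.2, t2.2, t3.1, t3.2} {t2.1}


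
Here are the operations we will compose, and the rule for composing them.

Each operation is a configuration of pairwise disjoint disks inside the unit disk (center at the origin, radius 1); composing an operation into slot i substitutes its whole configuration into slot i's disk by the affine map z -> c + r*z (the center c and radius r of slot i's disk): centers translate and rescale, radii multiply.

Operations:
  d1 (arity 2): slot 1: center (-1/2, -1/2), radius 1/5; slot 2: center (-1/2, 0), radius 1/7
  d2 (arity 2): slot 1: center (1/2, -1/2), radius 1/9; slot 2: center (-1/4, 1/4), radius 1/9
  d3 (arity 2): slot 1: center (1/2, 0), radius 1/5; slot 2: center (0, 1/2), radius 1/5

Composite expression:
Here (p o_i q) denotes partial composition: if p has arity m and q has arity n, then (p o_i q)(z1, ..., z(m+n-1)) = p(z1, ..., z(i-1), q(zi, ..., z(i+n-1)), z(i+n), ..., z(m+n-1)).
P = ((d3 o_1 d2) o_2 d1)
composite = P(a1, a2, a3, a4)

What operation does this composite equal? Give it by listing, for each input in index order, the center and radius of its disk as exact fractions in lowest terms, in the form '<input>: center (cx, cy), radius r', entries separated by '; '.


a1: center (3/5, -1/10), radius 1/45; a2: center (79/180, 7/180), radius 1/225; a3: center (79/180, 1/20), radius 1/315; a4: center (0, 1/2), radius 1/5


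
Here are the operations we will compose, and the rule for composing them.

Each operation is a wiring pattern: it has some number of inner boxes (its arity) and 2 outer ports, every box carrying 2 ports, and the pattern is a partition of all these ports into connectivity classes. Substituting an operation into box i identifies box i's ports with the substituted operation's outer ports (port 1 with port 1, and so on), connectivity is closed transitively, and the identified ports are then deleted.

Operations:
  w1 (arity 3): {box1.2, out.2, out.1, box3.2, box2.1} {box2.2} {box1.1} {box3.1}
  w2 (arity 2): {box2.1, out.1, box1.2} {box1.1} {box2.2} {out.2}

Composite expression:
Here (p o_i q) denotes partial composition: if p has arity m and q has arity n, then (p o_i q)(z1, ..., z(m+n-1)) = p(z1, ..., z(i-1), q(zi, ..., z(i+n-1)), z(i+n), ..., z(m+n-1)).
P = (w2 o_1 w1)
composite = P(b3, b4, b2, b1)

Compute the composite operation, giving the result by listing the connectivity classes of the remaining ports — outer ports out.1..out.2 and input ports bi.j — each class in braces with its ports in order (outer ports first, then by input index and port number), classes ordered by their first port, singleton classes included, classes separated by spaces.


{out.1, b1.1, b2.2, b3.2, b4.1} {out.2} {b1.2} {b2.1} {b3.1} {b4.2}


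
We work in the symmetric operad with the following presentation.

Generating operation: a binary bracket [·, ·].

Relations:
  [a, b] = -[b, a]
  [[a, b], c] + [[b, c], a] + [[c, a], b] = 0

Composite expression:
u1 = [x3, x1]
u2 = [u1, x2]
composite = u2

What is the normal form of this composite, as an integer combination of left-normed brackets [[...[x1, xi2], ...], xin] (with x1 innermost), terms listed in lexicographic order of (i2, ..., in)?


-[[x1, x3], x2]

Expand each bracket as ab - ba; the x1-initial words give the coefficients.
Composite bracket: [[x3, x1], x2]
Under [a, b] = ab - ba we get 4 signed associative words (2^2 = 4).
Coefficients come from the x1-initial words:
  the word x1x3x2 carries sign -1 and contributes -[[x1, x3], x2]


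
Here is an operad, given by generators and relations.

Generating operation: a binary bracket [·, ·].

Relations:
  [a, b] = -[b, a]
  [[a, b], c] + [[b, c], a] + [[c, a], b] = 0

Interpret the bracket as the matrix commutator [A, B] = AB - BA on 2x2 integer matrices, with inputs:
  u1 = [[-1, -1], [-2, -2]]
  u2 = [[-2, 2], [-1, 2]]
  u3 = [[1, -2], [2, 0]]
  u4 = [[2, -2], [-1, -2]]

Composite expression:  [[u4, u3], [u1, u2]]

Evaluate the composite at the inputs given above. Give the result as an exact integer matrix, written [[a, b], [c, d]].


[[-72, 84], [18, 72]]

[u4, u3] = [[-6, -6], [-9, 6]]
[u1, u2] = [[5, -2], [9, -5]]
[[u4, u3], [u1, u2]] = [[-72, 84], [18, 72]]


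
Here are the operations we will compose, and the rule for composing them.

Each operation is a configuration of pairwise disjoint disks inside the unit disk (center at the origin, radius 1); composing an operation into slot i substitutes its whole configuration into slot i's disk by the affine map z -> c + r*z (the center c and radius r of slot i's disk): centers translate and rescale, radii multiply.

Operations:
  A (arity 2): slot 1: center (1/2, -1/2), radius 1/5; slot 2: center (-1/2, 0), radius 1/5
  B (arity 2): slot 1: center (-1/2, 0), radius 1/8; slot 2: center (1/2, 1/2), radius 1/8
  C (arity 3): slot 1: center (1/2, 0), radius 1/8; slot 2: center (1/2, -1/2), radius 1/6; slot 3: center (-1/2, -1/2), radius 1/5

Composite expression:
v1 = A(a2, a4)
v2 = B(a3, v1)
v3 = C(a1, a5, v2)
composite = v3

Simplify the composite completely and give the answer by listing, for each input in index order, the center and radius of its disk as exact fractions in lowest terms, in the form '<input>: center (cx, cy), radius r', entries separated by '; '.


a1: center (1/2, 0), radius 1/8; a2: center (-31/80, -33/80), radius 1/200; a3: center (-3/5, -1/2), radius 1/40; a4: center (-33/80, -2/5), radius 1/200; a5: center (1/2, -1/2), radius 1/6

Affine substitution under C: radii multiply and a-centers shift.
input a1: applying the 1 nested substitution gives center (1/2, 0), radius 1/8
input a5: applying the 1 nested substitution gives center (1/2, -1/2), radius 1/6
input a3: applying the 2 nested substitutions gives center (-3/5, -1/2), radius 1/40
input a2: applying the 3 nested substitutions gives center (-31/80, -33/80), radius 1/200
input a4: applying the 3 nested substitutions gives center (-33/80, -2/5), radius 1/200


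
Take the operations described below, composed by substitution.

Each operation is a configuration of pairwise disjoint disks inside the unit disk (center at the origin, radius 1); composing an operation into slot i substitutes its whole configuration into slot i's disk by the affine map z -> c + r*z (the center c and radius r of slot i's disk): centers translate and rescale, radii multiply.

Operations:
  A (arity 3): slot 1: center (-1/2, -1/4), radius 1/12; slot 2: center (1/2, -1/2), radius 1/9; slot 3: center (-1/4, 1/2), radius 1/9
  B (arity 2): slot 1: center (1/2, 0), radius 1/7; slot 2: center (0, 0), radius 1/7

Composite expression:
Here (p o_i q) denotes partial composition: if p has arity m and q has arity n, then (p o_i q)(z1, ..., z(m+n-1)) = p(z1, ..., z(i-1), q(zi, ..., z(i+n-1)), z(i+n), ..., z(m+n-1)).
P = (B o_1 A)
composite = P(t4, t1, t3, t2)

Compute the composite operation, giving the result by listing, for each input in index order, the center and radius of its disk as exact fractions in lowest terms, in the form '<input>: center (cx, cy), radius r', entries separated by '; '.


t1: center (4/7, -1/14), radius 1/63; t2: center (0, 0), radius 1/7; t3: center (13/28, 1/14), radius 1/63; t4: center (3/7, -1/28), radius 1/84

Affine substitution under B: radii multiply and t-centers shift.
t4 passes through 2 substitutions, ending at center (3/7, -1/28), radius 1/84
t1 passes through 2 substitutions, ending at center (4/7, -1/14), radius 1/63
t3 passes through 2 substitutions, ending at center (13/28, 1/14), radius 1/63
t2 passes through 1 substitution, ending at center (0, 0), radius 1/7


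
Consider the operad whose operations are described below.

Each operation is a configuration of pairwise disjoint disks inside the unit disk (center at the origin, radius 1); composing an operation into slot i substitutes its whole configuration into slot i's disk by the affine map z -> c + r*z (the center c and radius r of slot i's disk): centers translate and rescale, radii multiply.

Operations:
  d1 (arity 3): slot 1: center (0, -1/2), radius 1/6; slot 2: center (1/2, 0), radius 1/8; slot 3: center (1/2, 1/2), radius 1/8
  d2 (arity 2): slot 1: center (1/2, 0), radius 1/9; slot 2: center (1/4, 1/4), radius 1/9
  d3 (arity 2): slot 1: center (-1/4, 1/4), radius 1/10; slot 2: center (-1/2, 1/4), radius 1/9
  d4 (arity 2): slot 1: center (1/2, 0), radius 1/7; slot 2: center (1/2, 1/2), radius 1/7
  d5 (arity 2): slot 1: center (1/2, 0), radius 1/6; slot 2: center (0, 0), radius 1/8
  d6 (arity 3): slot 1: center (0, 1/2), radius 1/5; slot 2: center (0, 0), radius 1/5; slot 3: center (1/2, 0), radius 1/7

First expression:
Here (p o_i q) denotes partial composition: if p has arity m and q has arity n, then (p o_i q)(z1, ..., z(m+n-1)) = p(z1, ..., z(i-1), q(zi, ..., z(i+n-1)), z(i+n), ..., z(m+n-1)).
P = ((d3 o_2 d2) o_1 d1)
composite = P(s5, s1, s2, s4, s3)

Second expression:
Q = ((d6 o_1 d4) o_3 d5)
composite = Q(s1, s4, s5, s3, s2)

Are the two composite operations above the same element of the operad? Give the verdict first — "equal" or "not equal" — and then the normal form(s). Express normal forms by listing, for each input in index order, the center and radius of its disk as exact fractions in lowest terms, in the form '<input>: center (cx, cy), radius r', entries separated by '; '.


not equal; the first gives s1: center (-1/5, 1/4), radius 1/80; s2: center (-1/5, 3/10), radius 1/80; s3: center (-17/36, 5/18), radius 1/81; s4: center (-4/9, 1/4), radius 1/81; s5: center (-1/4, 1/5), radius 1/60 and the second s1: center (1/10, 1/2), radius 1/35; s2: center (1/2, 0), radius 1/7; s3: center (0, 0), radius 1/40; s4: center (1/10, 3/5), radius 1/35; s5: center (1/10, 0), radius 1/30

The first expression, normalized: s1: center (-1/5, 1/4), radius 1/80; s2: center (-1/5, 3/10), radius 1/80; s3: center (-17/36, 5/18), radius 1/81; s4: center (-4/9, 1/4), radius 1/81; s5: center (-1/4, 1/5), radius 1/60
The second expression, normalized: s1: center (1/10, 1/2), radius 1/35; s2: center (1/2, 0), radius 1/7; s3: center (0, 0), radius 1/40; s4: center (1/10, 3/5), radius 1/35; s5: center (1/10, 0), radius 1/30
They disagree, so not equal.


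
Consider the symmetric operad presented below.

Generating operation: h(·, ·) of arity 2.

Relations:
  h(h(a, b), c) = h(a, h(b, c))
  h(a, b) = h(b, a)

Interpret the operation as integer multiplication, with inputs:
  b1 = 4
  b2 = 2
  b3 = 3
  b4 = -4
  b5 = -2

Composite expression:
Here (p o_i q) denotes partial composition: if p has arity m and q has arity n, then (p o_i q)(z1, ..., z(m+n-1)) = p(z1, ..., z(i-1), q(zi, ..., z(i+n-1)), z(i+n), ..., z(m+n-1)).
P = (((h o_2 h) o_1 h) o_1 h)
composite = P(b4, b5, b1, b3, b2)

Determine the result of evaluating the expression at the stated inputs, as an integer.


192

h(b4, b5) = 8
h(h(b4, b5), b1) = 32
h(b3, b2) = 6
h(h(h(b4, b5), b1), h(b3, b2)) = 192


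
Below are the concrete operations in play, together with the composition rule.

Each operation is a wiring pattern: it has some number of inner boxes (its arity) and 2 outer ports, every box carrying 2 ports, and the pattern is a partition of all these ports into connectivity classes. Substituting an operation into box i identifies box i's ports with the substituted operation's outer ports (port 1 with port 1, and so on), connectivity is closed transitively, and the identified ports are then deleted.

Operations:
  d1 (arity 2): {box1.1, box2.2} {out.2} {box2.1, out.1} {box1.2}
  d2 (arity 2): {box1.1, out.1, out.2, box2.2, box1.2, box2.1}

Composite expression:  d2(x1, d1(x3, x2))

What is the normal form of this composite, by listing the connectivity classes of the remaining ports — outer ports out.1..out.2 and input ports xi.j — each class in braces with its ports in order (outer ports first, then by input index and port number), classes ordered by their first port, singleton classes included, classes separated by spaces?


{out.1, out.2, x1.1, x1.2, x2.1} {x2.2, x3.1} {x3.2}

Reachability decides: close wires over d2-identified ports.
the subtree at d1 composes to {out.1, x2.1} {out.2} {x2.2, x3.1} {x3.2} on (x3, x2); out.j = own outer ports
the subtree at d2 composes to {out.1, out.2, x1.1, x1.2, x2.1} {x2.2, x3.1} {x3.2} on (x1, x3, x2); out.j = own outer ports


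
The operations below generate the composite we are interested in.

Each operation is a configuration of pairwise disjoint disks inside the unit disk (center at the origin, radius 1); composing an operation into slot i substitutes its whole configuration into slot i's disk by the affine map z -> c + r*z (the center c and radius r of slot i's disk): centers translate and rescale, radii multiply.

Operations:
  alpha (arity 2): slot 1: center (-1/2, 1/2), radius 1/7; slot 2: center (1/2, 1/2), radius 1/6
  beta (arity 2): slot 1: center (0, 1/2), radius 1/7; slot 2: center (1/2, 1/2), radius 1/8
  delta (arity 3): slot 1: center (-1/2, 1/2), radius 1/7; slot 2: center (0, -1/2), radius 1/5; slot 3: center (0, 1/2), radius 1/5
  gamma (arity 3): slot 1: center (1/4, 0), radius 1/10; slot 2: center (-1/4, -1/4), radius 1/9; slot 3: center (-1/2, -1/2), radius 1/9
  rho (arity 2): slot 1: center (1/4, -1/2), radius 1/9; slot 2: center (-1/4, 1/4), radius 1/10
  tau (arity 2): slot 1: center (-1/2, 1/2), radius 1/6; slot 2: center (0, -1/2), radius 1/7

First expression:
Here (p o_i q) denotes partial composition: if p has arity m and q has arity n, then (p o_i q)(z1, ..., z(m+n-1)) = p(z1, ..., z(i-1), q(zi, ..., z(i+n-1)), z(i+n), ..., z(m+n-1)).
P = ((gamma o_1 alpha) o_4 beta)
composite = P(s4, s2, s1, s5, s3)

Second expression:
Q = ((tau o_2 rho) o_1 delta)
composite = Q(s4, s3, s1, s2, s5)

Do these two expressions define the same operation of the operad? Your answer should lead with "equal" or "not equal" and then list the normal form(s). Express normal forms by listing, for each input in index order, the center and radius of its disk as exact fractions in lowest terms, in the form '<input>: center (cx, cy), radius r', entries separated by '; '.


not equal; first: s1: center (-1/4, -1/4), radius 1/9; s2: center (3/10, 1/20), radius 1/60; s3: center (-4/9, -4/9), radius 1/72; s4: center (1/5, 1/20), radius 1/70; s5: center (-1/2, -4/9), radius 1/63; second: s1: center (-1/2, 7/12), radius 1/30; s2: center (1/28, -4/7), radius 1/63; s3: center (-1/2, 5/12), radius 1/30; s4: center (-7/12, 7/12), radius 1/42; s5: center (-1/28, -13/28), radius 1/70

In normal form, the first expression is s1: center (-1/4, -1/4), radius 1/9; s2: center (3/10, 1/20), radius 1/60; s3: center (-4/9, -4/9), radius 1/72; s4: center (1/5, 1/20), radius 1/70; s5: center (-1/2, -4/9), radius 1/63
In normal form, the second expression is s1: center (-1/2, 7/12), radius 1/30; s2: center (1/28, -4/7), radius 1/63; s3: center (-1/2, 5/12), radius 1/30; s4: center (-7/12, 7/12), radius 1/42; s5: center (-1/28, -13/28), radius 1/70
No match — not equal.
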